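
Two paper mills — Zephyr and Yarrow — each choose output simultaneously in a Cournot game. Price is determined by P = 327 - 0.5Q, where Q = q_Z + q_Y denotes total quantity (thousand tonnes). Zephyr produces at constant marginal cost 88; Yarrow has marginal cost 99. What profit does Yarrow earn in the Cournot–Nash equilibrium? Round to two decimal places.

Zephyr's profit: π_Z = (327 - 0.5Q)q_Z - (88q_Z). Setting ∂π_Z/∂q_Z = 0: 239 - q_Z - (1/2)(q_Y) = 0.
Yarrow's first-order condition: 228 - q_Y - (1/2)(q_Z) = 0.
Rearranging gives the reaction functions q_Z = (239 - (1/2)q_Y) and q_Y = (228 - (1/2)q_Z).
Solving the pair: q_Z = 500/3, q_Y = 434/3.
Price P = 327 - (1/2)·(934/3) = 514/3.
Yarrow's profit: (514/3 - 99)·(434/3) = 10464.2222.

10464.22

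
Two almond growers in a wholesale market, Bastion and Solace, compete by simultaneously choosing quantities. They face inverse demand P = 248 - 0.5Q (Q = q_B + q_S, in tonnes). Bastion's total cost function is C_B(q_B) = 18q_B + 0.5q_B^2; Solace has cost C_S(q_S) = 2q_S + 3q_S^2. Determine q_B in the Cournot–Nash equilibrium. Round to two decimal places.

Bastion's profit: π_B = (248 - 0.5Q)q_B - (18q_B + (1/2)q_B²). Setting ∂π_B/∂q_B = 0: 230 - 2q_B - (1/2)(q_S) = 0.
Solace's first-order condition: 246 - 7q_S - (1/2)(q_B) = 0.
Best responses: q_B = (230 - (1/2)q_S)/2, q_S = (246 - (1/2)q_B)/7.
Substituting one into the other gives q_B = 108.1455 and q_S = 1508/55.

108.15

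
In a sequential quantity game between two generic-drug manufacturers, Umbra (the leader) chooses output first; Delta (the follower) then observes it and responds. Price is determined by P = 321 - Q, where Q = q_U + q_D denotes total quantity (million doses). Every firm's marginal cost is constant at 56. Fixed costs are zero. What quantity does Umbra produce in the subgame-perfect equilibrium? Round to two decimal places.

The follower Delta best-responds to any q_U: π_D = (321 - Q)q_D - 56q_D.
∂π_D/∂q_D = 265 - q_U - 2q_D = 0 gives the reaction function q_D = (265 - q_U)/2.
Umbra substitutes q_D(q_U) into its own profit: π_U = q_U(321 - q_U - (265 - q_U)/2) - 56q_U = (377/2 - (1/2)q_U)q_U - 56q_U.
The leader's first-order condition 265/2 - q_U = 0 yields q_U = 265/2.
Then q_D = (265 - 265/2)/2 = 265/4.

132.50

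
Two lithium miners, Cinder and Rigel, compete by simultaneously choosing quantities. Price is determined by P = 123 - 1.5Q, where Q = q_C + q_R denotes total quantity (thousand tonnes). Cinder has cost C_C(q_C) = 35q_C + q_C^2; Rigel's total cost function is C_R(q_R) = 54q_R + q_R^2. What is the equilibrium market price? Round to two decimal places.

Cinder's profit: π_C = (123 - 1.5Q)q_C - (35q_C + q_C²). Setting ∂π_C/∂q_C = 0: 88 - 5q_C - (3/2)(q_R) = 0.
Rigel's profit: π_R = (123 - 1.5Q)q_R - (54q_R + q_R²). Setting ∂π_R/∂q_R = 0: 69 - 5q_R - (3/2)(q_C) = 0.
Best responses: q_C = (88 - (3/2)q_R)/5, q_R = (69 - (3/2)q_C)/5.
Solving the pair: q_C = 1346/91, q_R = 852/91.
Total output Q = 314/13, so price P = 123 - (3/2)·(314/13) = 1128/13.

86.77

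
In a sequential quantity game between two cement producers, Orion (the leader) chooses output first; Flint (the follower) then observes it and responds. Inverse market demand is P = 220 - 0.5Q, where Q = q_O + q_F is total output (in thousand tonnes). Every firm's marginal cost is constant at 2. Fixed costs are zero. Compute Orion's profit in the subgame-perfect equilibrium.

11881

The follower Flint best-responds to any q_O: π_F = (220 - 0.5Q)q_F - 2q_F.
Follower FOC: 218 - (1/2)q_O - q_F = 0, so q_F(q_O) = (218 - (1/2)q_O).
Orion substitutes q_F(q_O) into its own profit: π_O = q_O(220 - (1/2)q_O - (218 - (1/2)q_O)/2) - 2q_O = (111 - (1/4)q_O)q_O - 2q_O.
The leader's first-order condition 109 - (1/2)q_O = 0 yields q_O = 218.
Then q_F = (218 - (1/2)·218) = 109.
Price P = 220 - (1/2)·327 = 113/2.
Orion's profit: (113/2 - 2)·218 = 11881.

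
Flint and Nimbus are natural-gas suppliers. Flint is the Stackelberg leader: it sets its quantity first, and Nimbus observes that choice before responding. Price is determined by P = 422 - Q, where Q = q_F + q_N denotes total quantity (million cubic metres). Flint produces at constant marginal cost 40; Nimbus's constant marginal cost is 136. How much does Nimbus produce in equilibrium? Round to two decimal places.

The follower Nimbus best-responds to any q_F: π_N = (422 - Q)q_N - 136q_N.
Follower FOC: 286 - q_F - 2q_N = 0, so q_N(q_F) = (286 - q_F)/2.
Flint substitutes q_N(q_F) into its own profit: π_F = q_F(422 - q_F - (286 - q_F)/2) - 40q_F = (279 - (1/2)q_F)q_F - 40q_F.
Maximising: ∂π_F/∂q_F = 239 - q_F = 0, giving q_F = 239.
Then q_N = (286 - 239)/2 = 47/2.

23.50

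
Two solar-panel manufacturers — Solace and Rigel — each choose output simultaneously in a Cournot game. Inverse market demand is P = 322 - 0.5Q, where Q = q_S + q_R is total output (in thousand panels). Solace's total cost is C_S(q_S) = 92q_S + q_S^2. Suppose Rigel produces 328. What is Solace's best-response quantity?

With the rival's output fixed at 328, Solace's profit is π_S = (322 - (1/2)·328 - (1/2)q_S)q_S - (92q_S + q_S²) = (158 - (1/2)q_S)q_S - (92q_S + q_S²).
∂π_S/∂q_S = 66 - 3q_S = 0, so q_S = 22.

22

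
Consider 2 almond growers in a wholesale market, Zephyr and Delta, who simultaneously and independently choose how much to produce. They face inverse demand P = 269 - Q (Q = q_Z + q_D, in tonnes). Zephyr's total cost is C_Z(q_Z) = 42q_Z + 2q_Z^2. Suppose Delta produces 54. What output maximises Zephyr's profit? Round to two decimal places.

28.83

With the rival's output fixed at 54, Zephyr's profit is π_Z = (269 - 54 - q_Z)q_Z - (42q_Z + 2q_Z²) = (215 - q_Z)q_Z - (42q_Z + 2q_Z²).
∂π_Z/∂q_Z = 173 - 6q_Z = 0, so q_Z = 173/6.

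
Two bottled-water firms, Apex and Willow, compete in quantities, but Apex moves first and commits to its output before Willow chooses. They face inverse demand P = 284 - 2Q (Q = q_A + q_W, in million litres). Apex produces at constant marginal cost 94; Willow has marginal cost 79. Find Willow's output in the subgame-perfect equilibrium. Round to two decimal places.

Solve by backward induction. Given q_A, the follower Willow maximises π_W = (284 - 2q_A - 2q_W)q_W - 79q_W.
∂π_W/∂q_W = 205 - 2q_A - 4q_W = 0 gives the reaction function q_W = (205 - 2q_A)/4.
Apex substitutes q_W(q_A) into its own profit: π_A = q_A(284 - 2q_A - (205 - 2q_A)/2) - 94q_A = (363/2 - q_A)q_A - 94q_A.
Leader FOC: 175/2 - 2q_A = 0, so q_A = 175/4.
Then q_W = (205 - 2·(175/4))/4 = 235/8.

29.38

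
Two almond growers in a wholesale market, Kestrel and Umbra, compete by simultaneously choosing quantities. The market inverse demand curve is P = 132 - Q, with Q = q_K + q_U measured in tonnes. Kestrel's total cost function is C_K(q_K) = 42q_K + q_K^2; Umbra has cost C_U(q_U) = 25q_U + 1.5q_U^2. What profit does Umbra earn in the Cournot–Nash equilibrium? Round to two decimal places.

791.16

Kestrel's profit: π_K = (132 - Q)q_K - (42q_K + q_K²). Setting ∂π_K/∂q_K = 0: 90 - 4q_K - (q_U) = 0.
Umbra's first-order condition: 107 - 5q_U - (q_K) = 0.
So q_K = (90 - q_U)/4 and q_U = (107 - q_K)/5.
Substituting one into the other gives q_K = 343/19 and q_U = 338/19.
Price P = 132 - 681/19 = 1827/19.
Umbra's profit: (1827/19)·(338/19) - 25·(338/19) - (3/2)(338/19)² = 791.1634.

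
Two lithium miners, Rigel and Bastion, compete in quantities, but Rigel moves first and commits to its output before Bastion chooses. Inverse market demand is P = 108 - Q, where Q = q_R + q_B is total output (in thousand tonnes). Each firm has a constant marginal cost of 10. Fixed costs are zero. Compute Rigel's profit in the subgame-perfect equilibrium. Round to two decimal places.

The follower Bastion best-responds to any q_R: π_B = (108 - Q)q_B - 10q_B.
∂π_B/∂q_B = 98 - q_R - 2q_B = 0 gives the reaction function q_B = (98 - q_R)/2.
The leader anticipates this reaction. Substituting into P = 108 - Q gives P = 59 - (1/2)q_R, so π_R = (59 - (1/2)q_R)q_R - 10q_R.
The leader's first-order condition 49 - q_R = 0 yields q_R = 49.
Then q_B = (98 - 49)/2 = 49/2.
Price P = 108 - 147/2 = 69/2.
Rigel's profit: (69/2 - 10)·49 = 1200.5000.

1200.50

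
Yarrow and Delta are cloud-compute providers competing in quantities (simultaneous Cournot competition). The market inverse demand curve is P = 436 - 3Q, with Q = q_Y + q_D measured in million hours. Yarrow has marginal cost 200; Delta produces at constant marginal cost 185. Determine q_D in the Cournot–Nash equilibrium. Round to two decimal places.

Yarrow's profit: π_Y = (436 - 3Q)q_Y - (200q_Y). Setting ∂π_Y/∂q_Y = 0: 236 - 6q_Y - 3(q_D) = 0.
Delta's first-order condition: 251 - 6q_D - 3(q_Y) = 0.
So q_Y = (236 - 3q_D)/6 and q_D = (251 - 3q_Y)/6.
Substituting one into the other gives q_Y = 221/9 and q_D = 266/9.

29.56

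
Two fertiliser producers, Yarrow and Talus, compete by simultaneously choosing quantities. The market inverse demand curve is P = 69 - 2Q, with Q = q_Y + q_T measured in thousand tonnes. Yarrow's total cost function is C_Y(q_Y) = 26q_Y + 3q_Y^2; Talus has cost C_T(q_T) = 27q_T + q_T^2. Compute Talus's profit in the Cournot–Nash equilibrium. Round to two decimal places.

106.72

Yarrow's profit: π_Y = (69 - 2Q)q_Y - (26q_Y + 3q_Y²). Setting ∂π_Y/∂q_Y = 0: 43 - 10q_Y - 2(q_T) = 0.
Talus's profit: π_T = (69 - 2Q)q_T - (27q_T + q_T²). Setting ∂π_T/∂q_T = 0: 42 - 6q_T - 2(q_Y) = 0.
Best responses: q_Y = (43 - 2q_T)/10, q_T = (42 - 2q_Y)/6.
Substituting one into the other gives q_Y = 87/28 and q_T = 167/28.
Price P = 69 - 2·(127/14) = 356/7.
Talus's profit: (356/7)·(167/28) - 27·(167/28) - (167/28)² = 106.7181.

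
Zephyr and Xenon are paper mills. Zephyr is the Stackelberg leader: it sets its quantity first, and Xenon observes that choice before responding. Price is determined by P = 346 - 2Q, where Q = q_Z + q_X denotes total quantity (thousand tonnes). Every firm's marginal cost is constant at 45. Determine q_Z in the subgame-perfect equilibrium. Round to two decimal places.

The follower Xenon best-responds to any q_Z: π_X = (346 - 2Q)q_X - 45q_X.
Setting the follower's marginal profit to zero, 301 - 2q_Z - 4q_X = 0, i.e. q_X = (301 - 2q_Z)/4.
The leader anticipates this reaction. Substituting into P = 346 - 2Q gives P = 391/2 - q_Z, so π_Z = (391/2 - q_Z)q_Z - 45q_Z.
Leader FOC: 301/2 - 2q_Z = 0, so q_Z = 301/4.
Then q_X = (301 - 2·(301/4))/4 = 301/8.

75.25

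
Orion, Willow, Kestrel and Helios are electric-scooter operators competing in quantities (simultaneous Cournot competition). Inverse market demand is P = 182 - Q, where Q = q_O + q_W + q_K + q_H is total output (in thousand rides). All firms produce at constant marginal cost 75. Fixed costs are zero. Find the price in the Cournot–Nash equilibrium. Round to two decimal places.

96.40

A representative firm's profit is π_i = q_i(182 - Q) - 75q_i.
First-order condition (treating rivals' output as given): 107 - 2q_i - Σ_{j≠i} q_j = 0.
By symmetry each firm produces the same amount; substituting Σ_{j≠i} q_j = 3q_i yields q_i = 107/5.
Total output Q = 428/5, so price P = 182 - 428/5 = 482/5.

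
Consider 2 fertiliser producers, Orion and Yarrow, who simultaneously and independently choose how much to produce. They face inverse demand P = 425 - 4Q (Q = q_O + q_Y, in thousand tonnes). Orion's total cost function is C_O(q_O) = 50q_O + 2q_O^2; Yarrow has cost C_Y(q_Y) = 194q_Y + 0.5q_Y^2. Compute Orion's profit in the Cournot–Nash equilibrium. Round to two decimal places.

4258.55

Orion's profit: π_O = (425 - 4Q)q_O - (50q_O + 2q_O²). Setting ∂π_O/∂q_O = 0: 375 - 12q_O - 4(q_Y) = 0.
Yarrow's profit: π_Y = (425 - 4Q)q_Y - (194q_Y + (1/2)q_Y²). Setting ∂π_Y/∂q_Y = 0: 231 - 9q_Y - 4(q_O) = 0.
Rearranging gives the reaction functions q_O = (375 - 4q_Y)/12 and q_Y = (231 - 4q_O)/9.
Substituting one into the other gives q_O = 26.6413 and q_Y = 318/23.
Price P = 425 - 4·40.4674 = 263.1304.
Orion's profit: 263.1304·26.6413 - 50·26.6413 - 2·26.6413² = 4258.5546.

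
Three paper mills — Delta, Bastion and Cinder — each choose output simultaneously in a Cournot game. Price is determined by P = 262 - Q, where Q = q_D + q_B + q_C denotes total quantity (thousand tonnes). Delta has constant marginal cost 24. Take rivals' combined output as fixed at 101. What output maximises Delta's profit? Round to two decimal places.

68.50

With rivals' combined output fixed at 101, Delta's profit is π_D = (262 - 101 - q_D)q_D - (24q_D) = (161 - q_D)q_D - (24q_D).
∂π_D/∂q_D = 137 - 2q_D = 0, so q_D = 137/2.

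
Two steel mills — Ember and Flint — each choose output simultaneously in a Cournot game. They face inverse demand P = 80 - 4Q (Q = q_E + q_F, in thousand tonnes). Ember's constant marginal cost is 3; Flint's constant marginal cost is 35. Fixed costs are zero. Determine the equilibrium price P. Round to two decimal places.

Ember's profit: π_E = (80 - 4Q)q_E - (3q_E). Setting ∂π_E/∂q_E = 0: 77 - 8q_E - 4(q_F) = 0.
Flint's first-order condition: 45 - 8q_F - 4(q_E) = 0.
Rearranging gives the reaction functions q_E = (77 - 4q_F)/8 and q_F = (45 - 4q_E)/8.
Substituting one into the other gives q_E = 109/12 and q_F = 13/12.
Total output Q = 61/6, so price P = 80 - 4·(61/6) = 118/3.

39.33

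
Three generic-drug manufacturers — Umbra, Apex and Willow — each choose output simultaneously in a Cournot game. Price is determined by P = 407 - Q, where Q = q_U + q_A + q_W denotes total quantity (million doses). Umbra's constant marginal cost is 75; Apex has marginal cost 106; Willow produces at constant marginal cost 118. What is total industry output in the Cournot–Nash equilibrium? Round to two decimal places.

230.50

Umbra's profit: π_U = (407 - Q)q_U - (75q_U). Setting ∂π_U/∂q_U = 0: 332 - 2q_U - (q_A + q_W) = 0.
Apex's first-order condition: 301 - 2q_A - (q_U + q_W) = 0.
Willow's profit: π_W = (407 - Q)q_W - (118q_W). Setting ∂π_W/∂q_W = 0: 289 - 2q_W - (q_U + q_A) = 0.
Adding the 3 conditions: 922 − 2Q − 2Q = 0, i.e. Q = 461/2.
Back-substituting: q_U = (332 − 461/2) = 203/2, q_A = (301 − 461/2) = 141/2, q_W = (289 − 461/2) = 117/2.
Total output Q = 203/2 + 141/2 + 117/2 = 461/2.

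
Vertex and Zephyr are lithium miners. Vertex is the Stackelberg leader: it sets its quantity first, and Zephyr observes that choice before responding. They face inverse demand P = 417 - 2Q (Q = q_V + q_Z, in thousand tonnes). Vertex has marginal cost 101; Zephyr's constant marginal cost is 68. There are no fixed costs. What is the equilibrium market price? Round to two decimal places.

171.75

Solve by backward induction. Given q_V, the follower Zephyr maximises π_Z = (417 - 2q_V - 2q_Z)q_Z - 68q_Z.
∂π_Z/∂q_Z = 349 - 2q_V - 4q_Z = 0 gives the reaction function q_Z = (349 - 2q_V)/4.
Vertex substitutes q_Z(q_V) into its own profit: π_V = q_V(417 - 2q_V - (349 - 2q_V)/2) - 101q_V = (485/2 - q_V)q_V - 101q_V.
The leader's first-order condition 283/2 - 2q_V = 0 yields q_V = 283/4.
Then q_Z = (349 - 2·(283/4))/4 = 415/8.
Total output Q = 981/8, so price P = 417 - 2·(981/8) = 687/4.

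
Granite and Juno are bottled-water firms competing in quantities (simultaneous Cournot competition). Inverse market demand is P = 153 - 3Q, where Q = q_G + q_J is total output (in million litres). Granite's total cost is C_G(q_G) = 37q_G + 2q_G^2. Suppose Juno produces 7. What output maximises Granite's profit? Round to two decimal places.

With the rival's output fixed at 7, Granite's profit is π_G = (153 - 3·7 - 3q_G)q_G - (37q_G + 2q_G²) = (132 - 3q_G)q_G - (37q_G + 2q_G²).
∂π_G/∂q_G = 95 - 10q_G = 0, so q_G = 19/2.

9.50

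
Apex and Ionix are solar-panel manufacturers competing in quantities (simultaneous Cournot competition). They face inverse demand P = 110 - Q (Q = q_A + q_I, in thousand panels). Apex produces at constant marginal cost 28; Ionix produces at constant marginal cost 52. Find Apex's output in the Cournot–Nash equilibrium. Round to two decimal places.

Apex's profit: π_A = (110 - Q)q_A - (28q_A). Setting ∂π_A/∂q_A = 0: 82 - 2q_A - (q_I) = 0.
Ionix's first-order condition: 58 - 2q_I - (q_A) = 0.
Best responses: q_A = (82 - q_I)/2, q_I = (58 - q_A)/2.
Substituting one into the other gives q_A = 106/3 and q_I = 34/3.

35.33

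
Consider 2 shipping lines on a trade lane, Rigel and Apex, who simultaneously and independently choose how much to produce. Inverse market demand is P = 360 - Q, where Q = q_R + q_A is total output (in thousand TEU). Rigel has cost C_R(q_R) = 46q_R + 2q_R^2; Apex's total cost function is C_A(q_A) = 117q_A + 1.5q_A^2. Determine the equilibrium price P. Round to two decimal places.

Rigel's profit: π_R = (360 - Q)q_R - (46q_R + 2q_R²). Setting ∂π_R/∂q_R = 0: 314 - 6q_R - (q_A) = 0.
Apex's first-order condition: 243 - 5q_A - (q_R) = 0.
Rearranging gives the reaction functions q_R = (314 - q_A)/6 and q_A = (243 - q_R)/5.
Substituting one into the other gives q_R = 1327/29 and q_A = 1144/29.
Total output Q = 85.2069, so price P = 360 - 85.2069 = 274.7931.

274.79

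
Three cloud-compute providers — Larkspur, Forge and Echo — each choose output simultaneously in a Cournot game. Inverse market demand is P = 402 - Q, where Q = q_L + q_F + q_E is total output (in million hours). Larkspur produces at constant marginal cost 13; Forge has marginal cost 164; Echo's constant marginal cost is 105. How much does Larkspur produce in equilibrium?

158

Larkspur's profit: π_L = (402 - Q)q_L - (13q_L). Setting ∂π_L/∂q_L = 0: 389 - 2q_L - (q_F + q_E) = 0.
Forge's first-order condition: 238 - 2q_F - (q_L + q_E) = 0.
Echo's first-order condition: 297 - 2q_E - (q_L + q_F) = 0.
Adding the 3 first-order conditions: 924 − 4Q = 0, so Q = 231.
Back-substituting: q_L = (389 − 231) = 158, q_F = (238 − 231) = 7, q_E = (297 − 231) = 66.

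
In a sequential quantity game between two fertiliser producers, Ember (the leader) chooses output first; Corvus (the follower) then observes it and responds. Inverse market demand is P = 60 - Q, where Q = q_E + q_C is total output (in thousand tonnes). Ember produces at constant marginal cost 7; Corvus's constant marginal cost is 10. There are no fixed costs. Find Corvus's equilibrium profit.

121

The follower Corvus best-responds to any q_E: π_C = (60 - Q)q_C - 10q_C.
∂π_C/∂q_C = 50 - q_E - 2q_C = 0 gives the reaction function q_C = (50 - q_E)/2.
Ember substitutes q_C(q_E) into its own profit: π_E = q_E(60 - q_E - (50 - q_E)/2) - 7q_E = (35 - (1/2)q_E)q_E - 7q_E.
The leader's first-order condition 28 - q_E = 0 yields q_E = 28.
Then q_C = (50 - 28)/2 = 11.
Price P = 60 - 39 = 21.
Corvus's profit: (21 - 10)·11 = 121.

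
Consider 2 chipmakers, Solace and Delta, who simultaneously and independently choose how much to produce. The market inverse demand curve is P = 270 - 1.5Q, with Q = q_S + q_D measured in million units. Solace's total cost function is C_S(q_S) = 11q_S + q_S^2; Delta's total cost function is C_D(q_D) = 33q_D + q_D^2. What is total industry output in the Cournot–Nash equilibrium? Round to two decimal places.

76.31

Solace's profit: π_S = (270 - 1.5Q)q_S - (11q_S + q_S²). Setting ∂π_S/∂q_S = 0: 259 - 5q_S - (3/2)(q_D) = 0.
Delta's first-order condition: 237 - 5q_D - (3/2)(q_S) = 0.
So q_S = (259 - (3/2)q_D)/5 and q_D = (237 - (3/2)q_S)/5.
Solving the pair: q_S = 41.2967, q_D = 35.0110.
Total output Q = 41.2967 + 35.0110 = 992/13.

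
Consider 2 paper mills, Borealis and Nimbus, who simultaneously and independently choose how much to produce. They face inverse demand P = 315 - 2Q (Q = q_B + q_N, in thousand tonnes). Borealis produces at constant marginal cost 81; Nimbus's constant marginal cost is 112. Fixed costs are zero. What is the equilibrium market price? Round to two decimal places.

Borealis's profit: π_B = (315 - 2Q)q_B - (81q_B). Setting ∂π_B/∂q_B = 0: 234 - 4q_B - 2(q_N) = 0.
Nimbus's profit: π_N = (315 - 2Q)q_N - (112q_N). Setting ∂π_N/∂q_N = 0: 203 - 4q_N - 2(q_B) = 0.
Best responses: q_B = (234 - 2q_N)/4, q_N = (203 - 2q_B)/4.
Substituting one into the other gives q_B = 265/6 and q_N = 86/3.
Total output Q = 437/6, so price P = 315 - 2·(437/6) = 508/3.

169.33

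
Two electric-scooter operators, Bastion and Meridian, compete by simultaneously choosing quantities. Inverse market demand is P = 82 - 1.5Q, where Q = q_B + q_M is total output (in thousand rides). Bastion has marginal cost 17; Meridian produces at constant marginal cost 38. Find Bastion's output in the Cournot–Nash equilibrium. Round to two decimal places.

Bastion's profit: π_B = (82 - 1.5Q)q_B - (17q_B). Setting ∂π_B/∂q_B = 0: 65 - 3q_B - (3/2)(q_M) = 0.
Meridian's profit: π_M = (82 - 1.5Q)q_M - (38q_M). Setting ∂π_M/∂q_M = 0: 44 - 3q_M - (3/2)(q_B) = 0.
Rearranging gives the reaction functions q_B = (65 - (3/2)q_M)/3 and q_M = (44 - (3/2)q_B)/3.
Solving the pair: q_B = 172/9, q_M = 46/9.

19.11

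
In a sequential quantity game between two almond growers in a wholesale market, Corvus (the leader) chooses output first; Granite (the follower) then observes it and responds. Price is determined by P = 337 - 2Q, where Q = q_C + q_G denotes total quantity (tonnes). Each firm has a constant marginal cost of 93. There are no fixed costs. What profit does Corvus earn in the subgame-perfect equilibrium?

The follower Granite best-responds to any q_C: π_G = (337 - 2Q)q_G - 93q_G.
Setting the follower's marginal profit to zero, 244 - 2q_C - 4q_G = 0, i.e. q_G = (244 - 2q_C)/4.
Corvus substitutes q_G(q_C) into its own profit: π_C = q_C(337 - 2q_C - (244 - 2q_C)/2) - 93q_C = (215 - q_C)q_C - 93q_C.
Maximising: ∂π_C/∂q_C = 122 - 2q_C = 0, giving q_C = 61.
Then q_G = (244 - 2·61)/4 = 61/2.
Price P = 337 - 2·(183/2) = 154.
Corvus's profit: (154 - 93)·61 = 3721.

3721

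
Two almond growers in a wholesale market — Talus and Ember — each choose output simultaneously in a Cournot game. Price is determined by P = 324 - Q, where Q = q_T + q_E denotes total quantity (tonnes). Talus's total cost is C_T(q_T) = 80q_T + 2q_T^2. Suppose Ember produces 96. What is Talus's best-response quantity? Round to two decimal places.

24.67

With the rival's output fixed at 96, Talus's profit is π_T = (324 - 96 - q_T)q_T - (80q_T + 2q_T²) = (228 - q_T)q_T - (80q_T + 2q_T²).
∂π_T/∂q_T = 148 - 6q_T = 0, so q_T = 74/3.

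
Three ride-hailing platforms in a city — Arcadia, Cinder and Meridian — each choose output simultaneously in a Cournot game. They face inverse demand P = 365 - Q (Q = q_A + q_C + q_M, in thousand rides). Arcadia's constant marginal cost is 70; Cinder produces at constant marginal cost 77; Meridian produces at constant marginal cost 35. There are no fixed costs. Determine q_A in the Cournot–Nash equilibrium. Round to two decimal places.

Arcadia's profit: π_A = (365 - Q)q_A - (70q_A). Setting ∂π_A/∂q_A = 0: 295 - 2q_A - (q_C + q_M) = 0.
Cinder's first-order condition: 288 - 2q_C - (q_A + q_M) = 0.
Meridian's profit: π_M = (365 - Q)q_M - (35q_M). Setting ∂π_M/∂q_M = 0: 330 - 2q_M - (q_A + q_C) = 0.
Adding the 3 first-order conditions: 913 − 4Q = 0, so Q = 913/4.
Back-substituting: q_A = (295 − 913/4) = 267/4, q_C = (288 − 913/4) = 239/4, q_M = (330 − 913/4) = 407/4.

66.75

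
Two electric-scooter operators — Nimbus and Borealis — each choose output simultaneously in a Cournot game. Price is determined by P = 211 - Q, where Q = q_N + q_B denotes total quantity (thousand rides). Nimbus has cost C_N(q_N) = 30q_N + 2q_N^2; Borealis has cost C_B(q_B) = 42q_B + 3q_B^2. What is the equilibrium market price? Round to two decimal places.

166.06

Nimbus's profit: π_N = (211 - Q)q_N - (30q_N + 2q_N²). Setting ∂π_N/∂q_N = 0: 181 - 6q_N - (q_B) = 0.
Borealis's first-order condition: 169 - 8q_B - (q_N) = 0.
So q_N = (181 - q_B)/6 and q_B = (169 - q_N)/8.
Substituting one into the other gives q_N = 1279/47 and q_B = 833/47.
Total output Q = 44.9362, so price P = 211 - 44.9362 = 166.0638.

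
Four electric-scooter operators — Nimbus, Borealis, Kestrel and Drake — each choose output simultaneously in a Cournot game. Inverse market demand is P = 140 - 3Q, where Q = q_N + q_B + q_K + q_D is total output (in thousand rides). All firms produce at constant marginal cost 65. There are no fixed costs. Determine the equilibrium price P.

80

A representative firm's profit is π_i = q_i(140 - 3Q) - 65q_i.
Setting ∂π_i/∂q_i = 0 with rivals' quantities fixed: 75 - 6q_i - 3·Σ_{j≠i} q_j = 0.
By symmetry each firm produces the same amount; substituting Σ_{j≠i} q_j = 3q_i yields q_i = 75/15 = 5.
Total output Q = 20, so price P = 140 - 3·20 = 80.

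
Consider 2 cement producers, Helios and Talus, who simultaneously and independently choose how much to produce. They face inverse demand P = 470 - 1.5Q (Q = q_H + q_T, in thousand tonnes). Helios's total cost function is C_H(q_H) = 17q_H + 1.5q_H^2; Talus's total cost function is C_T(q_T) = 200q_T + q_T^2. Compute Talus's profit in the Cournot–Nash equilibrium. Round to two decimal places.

Helios's profit: π_H = (470 - 1.5Q)q_H - (17q_H + (3/2)q_H²). Setting ∂π_H/∂q_H = 0: 453 - 6q_H - (3/2)(q_T) = 0.
Talus's profit: π_T = (470 - 1.5Q)q_T - (200q_T + q_T²). Setting ∂π_T/∂q_T = 0: 270 - 5q_T - (3/2)(q_H) = 0.
Best responses: q_H = (453 - (3/2)q_T)/6, q_T = (270 - (3/2)q_H)/5.
Substituting one into the other gives q_H = 67.0270 and q_T = 1254/37.
Price P = 470 - (3/2)·100.9189 = 318.6216.
Talus's profit: 318.6216·(1254/37) - 200·(1254/37) - (1254/37)² = 2871.6508.

2871.65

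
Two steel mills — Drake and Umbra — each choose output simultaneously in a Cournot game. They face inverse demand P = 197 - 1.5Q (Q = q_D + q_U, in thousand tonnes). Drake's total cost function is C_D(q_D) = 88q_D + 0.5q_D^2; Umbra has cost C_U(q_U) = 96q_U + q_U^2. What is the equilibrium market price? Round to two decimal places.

143.42

Drake's profit: π_D = (197 - 1.5Q)q_D - (88q_D + (1/2)q_D²). Setting ∂π_D/∂q_D = 0: 109 - 4q_D - (3/2)(q_U) = 0.
Umbra's profit: π_U = (197 - 1.5Q)q_U - (96q_U + q_U²). Setting ∂π_U/∂q_U = 0: 101 - 5q_U - (3/2)(q_D) = 0.
Best responses: q_D = (109 - (3/2)q_U)/4, q_U = (101 - (3/2)q_D)/5.
Substituting one into the other gives q_D = 1574/71 and q_U = 962/71.
Total output Q = 35.7183, so price P = 197 - (3/2)·35.7183 = 143.4225.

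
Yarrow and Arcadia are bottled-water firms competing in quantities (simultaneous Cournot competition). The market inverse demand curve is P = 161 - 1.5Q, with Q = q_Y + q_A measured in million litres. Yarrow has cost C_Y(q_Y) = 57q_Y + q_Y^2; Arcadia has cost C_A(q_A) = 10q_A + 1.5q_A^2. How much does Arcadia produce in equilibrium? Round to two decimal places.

21.59

Yarrow's profit: π_Y = (161 - 1.5Q)q_Y - (57q_Y + q_Y²). Setting ∂π_Y/∂q_Y = 0: 104 - 5q_Y - (3/2)(q_A) = 0.
Arcadia's first-order condition: 151 - 6q_A - (3/2)(q_Y) = 0.
So q_Y = (104 - (3/2)q_A)/5 and q_A = (151 - (3/2)q_Y)/6.
Substituting one into the other gives q_Y = 530/37 and q_A = 21.5856.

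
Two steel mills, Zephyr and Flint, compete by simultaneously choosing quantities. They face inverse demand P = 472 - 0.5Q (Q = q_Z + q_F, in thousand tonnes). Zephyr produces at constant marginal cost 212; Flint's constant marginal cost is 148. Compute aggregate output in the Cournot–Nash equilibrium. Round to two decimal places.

Zephyr's profit: π_Z = (472 - 0.5Q)q_Z - (212q_Z). Setting ∂π_Z/∂q_Z = 0: 260 - q_Z - (1/2)(q_F) = 0.
Flint's profit: π_F = (472 - 0.5Q)q_F - (148q_F). Setting ∂π_F/∂q_F = 0: 324 - q_F - (1/2)(q_Z) = 0.
So q_Z = (260 - (1/2)q_F) and q_F = (324 - (1/2)q_Z).
Solving the pair: q_Z = 392/3, q_F = 776/3.
Total output Q = 392/3 + 776/3 = 1168/3.

389.33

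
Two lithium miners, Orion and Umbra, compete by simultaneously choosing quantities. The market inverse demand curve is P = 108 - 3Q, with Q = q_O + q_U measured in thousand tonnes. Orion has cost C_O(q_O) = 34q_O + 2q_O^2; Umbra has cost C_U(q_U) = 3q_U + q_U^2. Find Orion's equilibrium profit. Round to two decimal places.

Orion's profit: π_O = (108 - 3Q)q_O - (34q_O + 2q_O²). Setting ∂π_O/∂q_O = 0: 74 - 10q_O - 3(q_U) = 0.
Umbra's first-order condition: 105 - 8q_U - 3(q_O) = 0.
So q_O = (74 - 3q_U)/10 and q_U = (105 - 3q_O)/8.
Solving the pair: q_O = 277/71, q_U = 828/71.
Price P = 108 - 3·(1105/71) = 61.3099.
Orion's profit: 61.3099·(277/71) - 34·(277/71) - 2(277/71)² = 76.1049.

76.10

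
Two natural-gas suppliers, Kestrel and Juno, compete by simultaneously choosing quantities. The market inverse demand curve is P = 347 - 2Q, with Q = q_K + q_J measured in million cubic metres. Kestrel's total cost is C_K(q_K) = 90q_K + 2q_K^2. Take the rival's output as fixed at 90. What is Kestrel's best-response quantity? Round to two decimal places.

With the rival's output fixed at 90, Kestrel's profit is π_K = (347 - 2·90 - 2q_K)q_K - (90q_K + 2q_K²) = (167 - 2q_K)q_K - (90q_K + 2q_K²).
∂π_K/∂q_K = 77 - 8q_K = 0, so q_K = 77/8.

9.63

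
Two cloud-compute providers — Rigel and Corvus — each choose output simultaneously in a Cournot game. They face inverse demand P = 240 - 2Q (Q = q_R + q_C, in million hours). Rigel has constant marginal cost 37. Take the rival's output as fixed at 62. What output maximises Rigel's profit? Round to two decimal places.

19.75

With the rival's output fixed at 62, Rigel's profit is π_R = (240 - 2·62 - 2q_R)q_R - (37q_R) = (116 - 2q_R)q_R - (37q_R).
∂π_R/∂q_R = 79 - 4q_R = 0, so q_R = 79/4.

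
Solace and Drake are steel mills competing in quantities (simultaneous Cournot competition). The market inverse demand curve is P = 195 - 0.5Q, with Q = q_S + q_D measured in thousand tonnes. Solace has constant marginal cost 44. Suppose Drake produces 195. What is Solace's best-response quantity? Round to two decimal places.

53.50

With the rival's output fixed at 195, Solace's profit is π_S = (195 - (1/2)·195 - (1/2)q_S)q_S - (44q_S) = (195/2 - (1/2)q_S)q_S - (44q_S).
∂π_S/∂q_S = 107/2 - q_S = 0, so q_S = 107/2.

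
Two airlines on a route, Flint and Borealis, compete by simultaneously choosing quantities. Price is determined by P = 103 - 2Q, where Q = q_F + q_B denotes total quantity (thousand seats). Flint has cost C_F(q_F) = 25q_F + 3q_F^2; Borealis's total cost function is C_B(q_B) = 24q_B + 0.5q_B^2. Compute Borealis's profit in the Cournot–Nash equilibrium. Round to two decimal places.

Flint's profit: π_F = (103 - 2Q)q_F - (25q_F + 3q_F²). Setting ∂π_F/∂q_F = 0: 78 - 10q_F - 2(q_B) = 0.
Borealis's first-order condition: 79 - 5q_B - 2(q_F) = 0.
So q_F = (78 - 2q_B)/10 and q_B = (79 - 2q_F)/5.
Substituting one into the other gives q_F = 116/23 and q_B = 317/23.
Price P = 103 - 2·(433/23) = 1503/23.
Borealis's profit: (1503/23)·(317/23) - 24·(317/23) - (1/2)(317/23)² = 474.9008.

474.90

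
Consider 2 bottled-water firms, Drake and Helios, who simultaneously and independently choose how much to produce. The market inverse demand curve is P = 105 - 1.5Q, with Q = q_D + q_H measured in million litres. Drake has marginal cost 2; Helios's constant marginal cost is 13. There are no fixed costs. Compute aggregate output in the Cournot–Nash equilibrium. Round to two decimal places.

Drake's profit: π_D = (105 - 1.5Q)q_D - (2q_D). Setting ∂π_D/∂q_D = 0: 103 - 3q_D - (3/2)(q_H) = 0.
Helios's profit: π_H = (105 - 1.5Q)q_H - (13q_H). Setting ∂π_H/∂q_H = 0: 92 - 3q_H - (3/2)(q_D) = 0.
Rearranging gives the reaction functions q_D = (103 - (3/2)q_H)/3 and q_H = (92 - (3/2)q_D)/3.
Substituting one into the other gives q_D = 76/3 and q_H = 18.
Total output Q = 76/3 + 18 = 130/3.

43.33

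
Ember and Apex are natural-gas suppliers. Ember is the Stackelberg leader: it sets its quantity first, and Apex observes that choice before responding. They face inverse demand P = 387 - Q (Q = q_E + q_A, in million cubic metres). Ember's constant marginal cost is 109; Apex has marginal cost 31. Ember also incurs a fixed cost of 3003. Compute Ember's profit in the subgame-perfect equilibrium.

1997

Solve by backward induction. Given q_E, the follower Apex maximises π_A = (387 - q_E - q_A)q_A - 31q_A.
Setting the follower's marginal profit to zero, 356 - q_E - 2q_A = 0, i.e. q_A = (356 - q_E)/2.
Ember substitutes q_A(q_E) into its own profit: π_E = q_E(387 - q_E - (356 - q_E)/2) - 109q_E = (209 - (1/2)q_E)q_E - 109q_E.
Maximising: ∂π_E/∂q_E = 100 - q_E = 0, giving q_E = 100.
Then q_A = (356 - 100)/2 = 128.
Price P = 387 - 228 = 159.
Ember's profit: (159 - 109)·100 - 3003 = 1997.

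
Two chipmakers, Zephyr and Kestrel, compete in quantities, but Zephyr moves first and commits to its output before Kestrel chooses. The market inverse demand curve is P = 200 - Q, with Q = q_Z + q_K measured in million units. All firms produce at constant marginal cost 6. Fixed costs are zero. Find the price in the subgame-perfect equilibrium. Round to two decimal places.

The follower Kestrel best-responds to any q_Z: π_K = (200 - Q)q_K - 6q_K.
Follower FOC: 194 - q_Z - 2q_K = 0, so q_K(q_Z) = (194 - q_Z)/2.
Zephyr substitutes q_K(q_Z) into its own profit: π_Z = q_Z(200 - q_Z - (194 - q_Z)/2) - 6q_Z = (103 - (1/2)q_Z)q_Z - 6q_Z.
Leader FOC: 97 - q_Z = 0, so q_Z = 97.
Then q_K = (194 - 97)/2 = 97/2.
Total output Q = 291/2, so price P = 200 - 291/2 = 109/2.

54.50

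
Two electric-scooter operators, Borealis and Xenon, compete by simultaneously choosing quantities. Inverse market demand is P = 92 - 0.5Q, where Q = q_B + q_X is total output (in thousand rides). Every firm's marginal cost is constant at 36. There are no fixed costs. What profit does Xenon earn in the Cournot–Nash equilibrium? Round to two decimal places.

696.89

A representative firm's profit is π_i = q_i(92 - 0.5Q) - 36q_i.
Setting ∂π_i/∂q_i = 0 with rivals' quantities fixed: 56 - q_i - (1/2)q_j = 0.
By symmetry each firm produces the same amount; substituting q_j = q_i yields q_i = 56/(3/2) = 112/3.
Price P = 92 - (1/2)·(224/3) = 164/3.
Xenon's profit: (164/3 - 36)·(112/3) = 696.8889.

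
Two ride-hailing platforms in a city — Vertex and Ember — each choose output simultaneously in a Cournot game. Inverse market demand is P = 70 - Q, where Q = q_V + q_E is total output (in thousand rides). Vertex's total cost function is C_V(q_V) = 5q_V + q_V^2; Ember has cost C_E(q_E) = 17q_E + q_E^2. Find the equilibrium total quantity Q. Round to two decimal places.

23.60

Vertex's profit: π_V = (70 - Q)q_V - (5q_V + q_V²). Setting ∂π_V/∂q_V = 0: 65 - 4q_V - (q_E) = 0.
Ember's first-order condition: 53 - 4q_E - (q_V) = 0.
Rearranging gives the reaction functions q_V = (65 - q_E)/4 and q_E = (53 - q_V)/4.
Substituting one into the other gives q_V = 69/5 and q_E = 49/5.
Total output Q = 69/5 + 49/5 = 118/5.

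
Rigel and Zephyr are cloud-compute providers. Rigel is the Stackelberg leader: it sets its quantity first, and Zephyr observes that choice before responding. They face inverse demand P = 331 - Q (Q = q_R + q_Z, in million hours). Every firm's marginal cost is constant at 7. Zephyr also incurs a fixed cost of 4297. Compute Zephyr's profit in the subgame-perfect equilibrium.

2264

Solve by backward induction. Given q_R, the follower Zephyr maximises π_Z = (331 - q_R - q_Z)q_Z - 7q_Z.
∂π_Z/∂q_Z = 324 - q_R - 2q_Z = 0 gives the reaction function q_Z = (324 - q_R)/2.
Rigel substitutes q_Z(q_R) into its own profit: π_R = q_R(331 - q_R - (324 - q_R)/2) - 7q_R = (169 - (1/2)q_R)q_R - 7q_R.
Leader FOC: 162 - q_R = 0, so q_R = 162.
Then q_Z = (324 - 162)/2 = 81.
Price P = 331 - 243 = 88.
Zephyr's profit: (88 - 7)·81 - 4297 = 2264.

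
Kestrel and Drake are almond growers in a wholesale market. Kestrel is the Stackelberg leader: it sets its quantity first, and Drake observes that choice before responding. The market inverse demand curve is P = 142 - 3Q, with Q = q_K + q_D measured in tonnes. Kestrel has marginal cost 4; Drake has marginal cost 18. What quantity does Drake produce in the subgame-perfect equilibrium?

Solve by backward induction. Given q_K, the follower Drake maximises π_D = (142 - 3q_K - 3q_D)q_D - 18q_D.
∂π_D/∂q_D = 124 - 3q_K - 6q_D = 0 gives the reaction function q_D = (124 - 3q_K)/6.
Kestrel substitutes q_D(q_K) into its own profit: π_K = q_K(142 - 3q_K - (124 - 3q_K)/2) - 4q_K = (80 - (3/2)q_K)q_K - 4q_K.
Leader FOC: 76 - 3q_K = 0, so q_K = 76/3.
Then q_D = (124 - 3·(76/3))/6 = 8.

8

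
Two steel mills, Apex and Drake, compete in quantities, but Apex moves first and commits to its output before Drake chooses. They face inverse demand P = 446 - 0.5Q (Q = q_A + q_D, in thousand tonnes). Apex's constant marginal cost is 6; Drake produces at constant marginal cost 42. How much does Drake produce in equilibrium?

166

Solve by backward induction. Given q_A, the follower Drake maximises π_D = (446 - (1/2)q_A - (1/2)q_D)q_D - 42q_D.
Follower FOC: 404 - (1/2)q_A - q_D = 0, so q_D(q_A) = (404 - (1/2)q_A).
Apex substitutes q_D(q_A) into its own profit: π_A = q_A(446 - (1/2)q_A - (404 - (1/2)q_A)/2) - 6q_A = (244 - (1/4)q_A)q_A - 6q_A.
Maximising: ∂π_A/∂q_A = 238 - (1/2)q_A = 0, giving q_A = 476.
Then q_D = (404 - (1/2)·476) = 166.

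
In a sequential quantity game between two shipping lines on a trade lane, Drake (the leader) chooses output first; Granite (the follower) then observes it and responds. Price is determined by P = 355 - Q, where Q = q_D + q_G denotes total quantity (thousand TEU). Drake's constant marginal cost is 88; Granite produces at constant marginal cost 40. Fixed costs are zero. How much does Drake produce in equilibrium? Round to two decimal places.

The follower Granite best-responds to any q_D: π_G = (355 - Q)q_G - 40q_G.
Setting the follower's marginal profit to zero, 315 - q_D - 2q_G = 0, i.e. q_G = (315 - q_D)/2.
The leader anticipates this reaction. Substituting into P = 355 - Q gives P = 395/2 - (1/2)q_D, so π_D = (395/2 - (1/2)q_D)q_D - 88q_D.
The leader's first-order condition 219/2 - q_D = 0 yields q_D = 219/2.
Then q_G = (315 - 219/2)/2 = 411/4.

109.50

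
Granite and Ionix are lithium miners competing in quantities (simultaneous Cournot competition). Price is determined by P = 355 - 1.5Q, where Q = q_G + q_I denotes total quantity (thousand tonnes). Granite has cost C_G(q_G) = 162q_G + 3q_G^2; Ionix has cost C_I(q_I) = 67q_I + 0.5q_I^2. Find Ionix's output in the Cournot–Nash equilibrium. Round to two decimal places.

Granite's profit: π_G = (355 - 1.5Q)q_G - (162q_G + 3q_G²). Setting ∂π_G/∂q_G = 0: 193 - 9q_G - (3/2)(q_I) = 0.
Ionix's first-order condition: 288 - 4q_I - (3/2)(q_G) = 0.
Rearranging gives the reaction functions q_G = (193 - (3/2)q_I)/9 and q_I = (288 - (3/2)q_G)/4.
Substituting one into the other gives q_G = 272/27 and q_I = 614/9.

68.22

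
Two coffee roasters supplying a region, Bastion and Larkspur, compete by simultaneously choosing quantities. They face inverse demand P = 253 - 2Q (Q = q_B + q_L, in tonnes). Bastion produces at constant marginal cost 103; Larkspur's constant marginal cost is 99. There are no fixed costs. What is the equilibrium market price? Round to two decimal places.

Bastion's profit: π_B = (253 - 2Q)q_B - (103q_B). Setting ∂π_B/∂q_B = 0: 150 - 4q_B - 2(q_L) = 0.
Larkspur's first-order condition: 154 - 4q_L - 2(q_B) = 0.
Rearranging gives the reaction functions q_B = (150 - 2q_L)/4 and q_L = (154 - 2q_B)/4.
Substituting one into the other gives q_B = 73/3 and q_L = 79/3.
Total output Q = 152/3, so price P = 253 - 2·(152/3) = 455/3.

151.67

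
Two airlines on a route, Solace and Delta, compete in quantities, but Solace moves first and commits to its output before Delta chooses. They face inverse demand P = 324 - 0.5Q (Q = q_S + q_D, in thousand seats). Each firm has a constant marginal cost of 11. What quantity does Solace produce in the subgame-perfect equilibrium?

Solve by backward induction. Given q_S, the follower Delta maximises π_D = (324 - (1/2)q_S - (1/2)q_D)q_D - 11q_D.
∂π_D/∂q_D = 313 - (1/2)q_S - q_D = 0 gives the reaction function q_D = (313 - (1/2)q_S).
Solace substitutes q_D(q_S) into its own profit: π_S = q_S(324 - (1/2)q_S - (313 - (1/2)q_S)/2) - 11q_S = (335/2 - (1/4)q_S)q_S - 11q_S.
Maximising: ∂π_S/∂q_S = 313/2 - (1/2)q_S = 0, giving q_S = 313.
Then q_D = (313 - (1/2)·313) = 313/2.

313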